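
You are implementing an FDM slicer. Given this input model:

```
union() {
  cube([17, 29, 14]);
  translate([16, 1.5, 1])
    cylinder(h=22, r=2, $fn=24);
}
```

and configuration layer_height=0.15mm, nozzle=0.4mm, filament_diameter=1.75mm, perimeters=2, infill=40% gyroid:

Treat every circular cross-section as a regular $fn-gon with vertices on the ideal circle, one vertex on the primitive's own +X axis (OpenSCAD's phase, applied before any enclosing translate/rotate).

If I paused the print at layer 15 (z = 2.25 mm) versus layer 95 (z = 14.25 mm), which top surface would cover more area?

layer 15 (z = 2.25 mm)

Layer 15 (z = 2.25): the 17×29 cube contributes its full rectangle (area 493.00 mm²); the r=2 cylinder at (16, 1.5) gives a regular 24-gon of circumradius 2 (constant along its height) (area = (24/2)·2.000²·sin(360°/24) = 12.42 mm²); Taking the union: the regions partially overlap — summed areas 505.42 mm² minus the doubly-counted overlap 9.18 mm² gives 496.25 mm² — area = 496.25 mm². So its area = 496.25 mm². Layer 95 (z = 14.25): the cube does not reach this height (z outside [0, 14]); the cylinder at (16, 1.5): section is a regular 24-gon, circumradius r=2 (area = (24/2)·2.000²·sin(360°/24) = 12.42 mm²); Combining (union): only the r=2 cylinder at (16, 1.5) is present, so the union is just that shape — area = 12.42 mm². So its area = 12.42 mm². Layer 15 is larger (496.25 vs 12.42 mm²).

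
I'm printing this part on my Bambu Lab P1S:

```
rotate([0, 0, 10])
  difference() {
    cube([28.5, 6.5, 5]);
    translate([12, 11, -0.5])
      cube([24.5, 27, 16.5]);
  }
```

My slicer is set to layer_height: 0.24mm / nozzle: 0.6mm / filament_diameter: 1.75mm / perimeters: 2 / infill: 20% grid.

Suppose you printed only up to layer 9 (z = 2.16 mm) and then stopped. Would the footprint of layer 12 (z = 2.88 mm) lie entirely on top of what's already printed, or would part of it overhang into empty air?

entirely on top

Compare the two slices. At z = 2.16: the 28.5×6.5 cube contributes its full rectangle (area 185.25 mm²); the cube at (12, 11) is present — its section is the full 24.5×27 rectangle (area 661.50 mm²); After the difference (first − rest): starting from the 28.5×6.5 cube (185.25 mm²), the 24.5×27 cube at (12, 11) misses the remaining region (no effect) — area = 185.25 mm²; (rotated 10° about Z; rotation is an isometry so areas/perimeters/island counts are preserved). At z = 2.88: the cube is present — its section is the full 28.5×6.5 rectangle (area 185.25 mm²); the cube at (12, 11) (footprint 24.5×27) is included at this height (area 661.50 mm²); After the difference (first − rest): starting from the 28.5×6.5 cube (185.25 mm²), the 24.5×27 cube at (12, 11) misses the remaining region (no effect) — area = 185.25 mm²; (rotated 10° about Z; rotation is an isometry so areas/perimeters/island counts are preserved). Checking containment: the cross-section at z = 2.88 is a subset of the cross-section at z = 2.16.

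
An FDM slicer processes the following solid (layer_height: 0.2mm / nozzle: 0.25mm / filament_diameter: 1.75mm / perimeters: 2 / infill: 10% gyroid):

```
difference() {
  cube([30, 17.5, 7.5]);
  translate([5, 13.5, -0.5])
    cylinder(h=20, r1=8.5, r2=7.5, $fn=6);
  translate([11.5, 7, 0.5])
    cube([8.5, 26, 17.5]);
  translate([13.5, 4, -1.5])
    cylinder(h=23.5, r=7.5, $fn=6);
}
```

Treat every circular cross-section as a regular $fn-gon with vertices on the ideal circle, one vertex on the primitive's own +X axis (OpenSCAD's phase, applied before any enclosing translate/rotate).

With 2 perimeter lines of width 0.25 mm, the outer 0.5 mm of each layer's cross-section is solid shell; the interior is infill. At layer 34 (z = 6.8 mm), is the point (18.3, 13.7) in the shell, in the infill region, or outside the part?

outside

At z = 6.8 mm: the 30×17.5 cube contributes its full rectangle; the cone at (5, 13.5) (r1=8.5→r2=7.5) has section circumradius 8.135 here — a regular 6-gon; the 8.5×26 cube at (11.5, 7) contributes its full rectangle; the cylinder at (13.5, 4): section is a regular 6-gon, circumradius r=7.5; Subtracting the remaining from the first: starting from the 30×17.5 cube, the cone at (5, 13.5) partially overlaps it — only the 125.38 mm² overlap (of its 171.94 mm²) is removed, clipping the outline; the 8.5×26 cube at (11.5, 7) partially overlaps it — only the 84.62 mm² overlap (of its 221.00 mm²) is removed, clipping the outline; the r=7.5 cylinder at (13.5, 4) partially overlaps it — only the 93.54 mm² overlap (of its 146.14 mm²) is removed, clipping the outline — 4 connected regions. Overall, the cross-section has 4 separate islands. The nearest boundary edge runs (20.00, 7.00)→(20.00, 17.50); distance from the point to it = 1.70 mm. The point is not inside any of the regions above, so it lies outside the cross-section (1.70 mm from the nearest boundary).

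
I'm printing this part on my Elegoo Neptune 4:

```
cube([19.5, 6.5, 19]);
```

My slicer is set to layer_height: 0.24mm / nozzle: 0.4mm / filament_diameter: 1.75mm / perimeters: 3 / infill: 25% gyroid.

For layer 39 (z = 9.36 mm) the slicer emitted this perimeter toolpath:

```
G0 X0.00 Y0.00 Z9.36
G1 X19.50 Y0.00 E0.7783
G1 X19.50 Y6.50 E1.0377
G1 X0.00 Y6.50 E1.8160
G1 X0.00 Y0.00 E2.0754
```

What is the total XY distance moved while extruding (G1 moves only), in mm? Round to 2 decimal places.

Sum the Euclidean lengths of each G1 segment: total = 52.00 mm.

52.00 mm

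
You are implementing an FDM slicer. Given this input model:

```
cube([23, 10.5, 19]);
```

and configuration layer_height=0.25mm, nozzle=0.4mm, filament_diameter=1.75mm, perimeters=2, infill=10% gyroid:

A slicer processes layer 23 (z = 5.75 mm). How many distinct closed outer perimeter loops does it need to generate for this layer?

1

At z = 5.75 mm: the cube (footprint 23×10.5) is included at this height. The result has 1 disconnected region.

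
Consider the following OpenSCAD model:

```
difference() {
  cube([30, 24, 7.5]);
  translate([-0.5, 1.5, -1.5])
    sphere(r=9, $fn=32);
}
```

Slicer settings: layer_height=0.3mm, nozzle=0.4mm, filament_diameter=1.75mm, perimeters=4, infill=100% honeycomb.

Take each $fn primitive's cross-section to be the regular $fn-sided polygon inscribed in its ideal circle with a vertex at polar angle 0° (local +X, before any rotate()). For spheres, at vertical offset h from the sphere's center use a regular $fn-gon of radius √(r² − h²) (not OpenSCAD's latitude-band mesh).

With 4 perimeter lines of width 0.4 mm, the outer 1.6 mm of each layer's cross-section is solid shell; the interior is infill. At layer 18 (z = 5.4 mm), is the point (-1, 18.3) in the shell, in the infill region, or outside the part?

outside

At z = 5.4 mm: the cube (footprint 30×24) is included at this height; the r=9 sphere at (-0.5, 1.5) slices to a regular 32-gon of circumradius 5.778 (√(r²−h²) with h=6.9 from center); Subtracting the remaining from the first: starting from the 30×24 cube, the r=9 sphere at (-0.5, 1.5) partially overlaps it — only the 30.97 mm² overlap (of its 104.23 mm²) is removed, clipping the outline — 1 connected region. Overall, the cross-section is a single solid region. The nearest boundary edge runs (0.00, 7.23)→(0.00, 24.00); distance from the point to it = 1.00 mm. The point is not inside any of the regions above, so it lies outside the cross-section (1.00 mm from the nearest boundary).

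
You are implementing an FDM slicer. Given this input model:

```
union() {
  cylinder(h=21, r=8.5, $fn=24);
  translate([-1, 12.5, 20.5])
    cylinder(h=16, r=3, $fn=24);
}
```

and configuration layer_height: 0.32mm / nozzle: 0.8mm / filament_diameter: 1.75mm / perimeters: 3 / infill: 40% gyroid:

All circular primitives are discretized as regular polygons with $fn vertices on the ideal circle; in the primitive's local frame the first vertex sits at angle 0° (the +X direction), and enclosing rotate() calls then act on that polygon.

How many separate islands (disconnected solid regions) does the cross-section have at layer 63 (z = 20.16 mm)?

1

At z = 20.16 mm: the cylinder: section is a regular 24-gon, circumradius r=8.5; the cylinder at (-1, 12.5) is absent (z outside [20.5, 36.5]); Taking the union: only the r=8.5 cylinder is present, so the union is just that shape — 1 connected region. Overall, the cross-section is a single solid region. Island count = 1.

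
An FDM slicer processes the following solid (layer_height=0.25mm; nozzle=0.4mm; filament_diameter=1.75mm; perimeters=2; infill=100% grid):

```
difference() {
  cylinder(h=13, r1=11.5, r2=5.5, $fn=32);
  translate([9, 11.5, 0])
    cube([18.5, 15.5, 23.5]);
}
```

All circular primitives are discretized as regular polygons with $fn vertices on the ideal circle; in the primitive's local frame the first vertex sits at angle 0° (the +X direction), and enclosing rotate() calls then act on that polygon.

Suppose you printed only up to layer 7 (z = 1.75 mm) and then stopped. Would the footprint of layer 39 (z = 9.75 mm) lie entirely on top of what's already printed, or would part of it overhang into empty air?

Compare the two slices. At z = 1.75: the cone (r1=11.5→r2=5.5) has section circumradius 10.692 here — a regular 32-gon (area = (32/2)·10.692²·sin(360°/32) = 356.86 mm²); the cube at (9, 11.5) is present — its section is the full 18.5×15.5 rectangle (area 286.75 mm²); After the difference (first − rest): starting from the cone (356.86 mm²), the 18.5×15.5 cube at (9, 11.5) misses the remaining region (no effect) — area = 356.86 mm². At z = 9.75: the cone (r1=11.5→r2=5.5) has section circumradius 7.000 here — a regular 32-gon (area = (32/2)·7.000²·sin(360°/32) = 152.95 mm²); the 18.5×15.5 cube at (9, 11.5) contributes its full rectangle (area 286.75 mm²); Subtracting the remaining from the first: starting from the cone (152.95 mm²), the 18.5×15.5 cube at (9, 11.5) misses the remaining region (no effect) — area = 152.95 mm². Checking containment: the cross-section at z = 9.75 is a subset of the cross-section at z = 1.75.

entirely on top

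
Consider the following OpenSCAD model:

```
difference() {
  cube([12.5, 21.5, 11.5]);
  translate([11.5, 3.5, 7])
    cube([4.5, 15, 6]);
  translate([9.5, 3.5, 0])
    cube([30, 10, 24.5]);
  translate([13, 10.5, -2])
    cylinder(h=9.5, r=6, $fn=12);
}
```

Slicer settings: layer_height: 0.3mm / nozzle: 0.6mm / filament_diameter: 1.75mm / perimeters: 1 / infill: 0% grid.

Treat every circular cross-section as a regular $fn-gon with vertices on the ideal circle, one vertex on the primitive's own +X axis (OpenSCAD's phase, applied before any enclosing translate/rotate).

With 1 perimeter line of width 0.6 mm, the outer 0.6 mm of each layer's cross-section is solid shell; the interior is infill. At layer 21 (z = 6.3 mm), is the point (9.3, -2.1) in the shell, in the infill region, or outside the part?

At z = 6.3 mm: the 12.5×21.5 cube contributes its full rectangle; the cube at (11.5, 3.5) is absent (z outside [7, 13]); the cube at (9.5, 3.5) (footprint 30×10) is included at this height; the r=6 cylinder at (13, 10.5) contributes a regular 12-gon of circumradius 6; Taking the first minus the rest: starting from the 12.5×21.5 cube, the 30×10 cube at (9.5, 3.5) partially overlaps it — only the 30.00 mm² overlap (of its 300.00 mm²) is removed, clipping the outline; the r=6 cylinder at (13, 10.5) partially overlaps it — only the 22.77 mm² overlap (of its 108.00 mm²) is removed, clipping the outline — 1 connected region. Overall, the cross-section is a single solid region. The nearest boundary edge runs (12.50, 0.00)→(0.00, 0.00); distance from the point to it = 2.10 mm. The point is not inside any of the regions above, so it lies outside the cross-section (2.10 mm from the nearest boundary).

outside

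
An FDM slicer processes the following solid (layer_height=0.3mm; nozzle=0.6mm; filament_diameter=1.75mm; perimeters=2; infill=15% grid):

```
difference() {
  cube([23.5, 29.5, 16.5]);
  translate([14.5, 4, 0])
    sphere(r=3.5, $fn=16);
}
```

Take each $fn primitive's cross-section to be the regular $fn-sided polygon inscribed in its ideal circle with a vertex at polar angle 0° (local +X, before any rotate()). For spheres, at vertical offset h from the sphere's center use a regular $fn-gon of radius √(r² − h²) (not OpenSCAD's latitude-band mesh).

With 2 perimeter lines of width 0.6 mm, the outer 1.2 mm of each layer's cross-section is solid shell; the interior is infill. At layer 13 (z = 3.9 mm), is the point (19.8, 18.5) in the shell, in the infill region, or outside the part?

infill

At z = 3.9 mm: the cube (footprint 23.5×29.5) is included at this height; the sphere at (14.5, 4) is absent (|z−center|=3.900 > r=3.5); Taking the first minus the rest: none of the subtracted shapes is present at this height, so the 23.5×29.5 cube is unchanged — 1 connected region. Overall, the cross-section is a single solid region. The nearest boundary edge runs (23.50, 0.00)→(23.50, 29.50); distance from the point to it = 3.70 mm. The point is inside the cross-section and 3.70 mm from the nearest boundary — more than the 1.2 mm shell width (2 × 0.6), so it's in the infill interior.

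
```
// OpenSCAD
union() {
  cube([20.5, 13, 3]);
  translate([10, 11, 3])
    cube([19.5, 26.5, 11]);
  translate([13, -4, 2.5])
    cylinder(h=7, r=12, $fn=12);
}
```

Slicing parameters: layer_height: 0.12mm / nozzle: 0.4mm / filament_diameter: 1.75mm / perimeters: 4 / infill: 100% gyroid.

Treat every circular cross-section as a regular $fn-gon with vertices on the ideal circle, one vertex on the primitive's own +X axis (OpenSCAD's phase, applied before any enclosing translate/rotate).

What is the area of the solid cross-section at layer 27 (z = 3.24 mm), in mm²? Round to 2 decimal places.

At z = 3.24 mm: the cube is not intersected at this z (z outside [0, 3]); the cube at (10, 11) (footprint 19.5×26.5) is included at this height (area 516.75 mm²); the r=12 cylinder at (13, -4) gives a regular 12-gon of circumradius 12 (constant along its height) (area = (12/2)·12.000²·sin(360°/12) = 432.00 mm²); Merging all regions: the 2 present regions are separate (no shared area or edge), so areas and boundary lengths simply add and each stays a separate island — area = 948.75 mm². Overall, the cross-section has 2 separate islands. Net area = 948.75 mm².

948.75 mm²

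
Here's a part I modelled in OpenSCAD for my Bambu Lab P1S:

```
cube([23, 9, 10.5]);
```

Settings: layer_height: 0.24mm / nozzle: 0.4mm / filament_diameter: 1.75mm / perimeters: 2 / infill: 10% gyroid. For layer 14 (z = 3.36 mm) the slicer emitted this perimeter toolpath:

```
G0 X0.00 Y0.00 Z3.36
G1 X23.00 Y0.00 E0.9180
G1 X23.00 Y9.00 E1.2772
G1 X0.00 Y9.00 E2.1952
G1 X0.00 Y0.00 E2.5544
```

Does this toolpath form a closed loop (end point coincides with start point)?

Start point (G0): (0.00, 0.00). End point (last G1): the path returns to the start — closed.

yes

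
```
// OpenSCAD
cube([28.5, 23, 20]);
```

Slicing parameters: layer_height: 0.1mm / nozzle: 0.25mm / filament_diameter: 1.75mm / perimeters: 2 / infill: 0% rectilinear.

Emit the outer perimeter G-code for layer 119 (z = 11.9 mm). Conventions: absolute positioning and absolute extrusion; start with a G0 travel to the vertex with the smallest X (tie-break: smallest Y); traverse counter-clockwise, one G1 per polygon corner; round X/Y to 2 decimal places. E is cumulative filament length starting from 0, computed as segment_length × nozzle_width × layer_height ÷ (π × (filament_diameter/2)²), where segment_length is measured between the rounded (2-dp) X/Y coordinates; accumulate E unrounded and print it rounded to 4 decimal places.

G0 X0.00 Y0.00 Z11.90
G1 X28.50 Y0.00 E0.2962
G1 X28.50 Y23.00 E0.5353
G1 X0.00 Y23.00 E0.8315
G1 X0.00 Y0.00 E1.0706

At z = 11.9 mm: the cube (footprint 28.5×23) is included at this height. The outline is a single polygon with 4 vertices. Extrusion per mm of travel: 0.25 × 0.1 / (π × 0.875²) = 0.010394. Accumulating E over each segment gives final E = 1.0706.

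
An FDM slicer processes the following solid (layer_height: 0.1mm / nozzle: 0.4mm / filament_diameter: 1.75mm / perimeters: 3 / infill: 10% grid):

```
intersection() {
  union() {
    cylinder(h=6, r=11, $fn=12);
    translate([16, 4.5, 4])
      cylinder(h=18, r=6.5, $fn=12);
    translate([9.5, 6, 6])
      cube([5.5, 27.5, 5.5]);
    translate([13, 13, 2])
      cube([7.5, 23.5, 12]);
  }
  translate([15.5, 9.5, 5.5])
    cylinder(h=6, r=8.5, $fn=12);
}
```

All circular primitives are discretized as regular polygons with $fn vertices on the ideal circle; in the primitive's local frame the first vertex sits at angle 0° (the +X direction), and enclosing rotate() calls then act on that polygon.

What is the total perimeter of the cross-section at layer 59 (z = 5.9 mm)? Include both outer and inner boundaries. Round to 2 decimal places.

64.86 mm

At z = 5.9 mm: the r=11 cylinder contributes a regular 12-gon of circumradius 11 (perimeter = 2·12·11.000·sin(180°/12) = 68.33 mm); the r=6.5 cylinder at (16, 4.5) contributes a regular 12-gon of circumradius 6.5 (perimeter = 2·12·6.500·sin(180°/12) = 40.38 mm); the cube at (9.5, 6) does not reach this height (z outside [6, 11.5]); the 7.5×23.5 cube at (13, 13) contributes its full rectangle (perimeter 62.00 mm); Combining (union): the regions partially overlap (shared area 1.10 mm²), so the edge portions inside another operand are dropped and the merged outline is re-measured after clipping — boundary = 161.85 mm; the r=8.5 cylinder at (15.5, 9.5) contributes a regular 12-gon of circumradius 8.5 (perimeter = 2·12·8.500·sin(180°/12) = 52.80 mm); Keeping only the common overlap: the r=8.5 cylinder at (15.5, 9.5) partially overlaps that combined region; clipping to the common part keeps 129.52 mm² — boundary = 64.86 mm. Overall, the cross-section has 2 separate islands. Total boundary length (outer) = 64.86 mm.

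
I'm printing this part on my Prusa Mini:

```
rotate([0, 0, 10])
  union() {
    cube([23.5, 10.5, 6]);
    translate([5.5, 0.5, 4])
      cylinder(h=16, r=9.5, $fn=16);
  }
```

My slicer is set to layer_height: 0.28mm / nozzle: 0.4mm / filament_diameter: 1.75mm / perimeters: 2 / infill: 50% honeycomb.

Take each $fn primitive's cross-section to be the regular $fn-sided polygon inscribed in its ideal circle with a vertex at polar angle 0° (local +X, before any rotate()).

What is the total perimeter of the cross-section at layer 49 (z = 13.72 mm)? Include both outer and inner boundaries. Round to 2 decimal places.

At z = 13.72 mm: the cube is absent (z outside [0, 6]); the r=9.5 cylinder at (5.5, 0.5) contributes a regular 16-gon of circumradius 9.5 (perimeter = 2·16·9.500·sin(180°/16) = 59.31 mm); Merging all regions: only the r=9.5 cylinder at (5.5, 0.5) is present, so the union is just that shape — boundary = 59.31 mm; (rotated 10° about Z; rotation is an isometry so areas/perimeters/island counts are preserved). Overall, the cross-section is a single solid region. Total boundary length (outer) = 59.31 mm.

59.31 mm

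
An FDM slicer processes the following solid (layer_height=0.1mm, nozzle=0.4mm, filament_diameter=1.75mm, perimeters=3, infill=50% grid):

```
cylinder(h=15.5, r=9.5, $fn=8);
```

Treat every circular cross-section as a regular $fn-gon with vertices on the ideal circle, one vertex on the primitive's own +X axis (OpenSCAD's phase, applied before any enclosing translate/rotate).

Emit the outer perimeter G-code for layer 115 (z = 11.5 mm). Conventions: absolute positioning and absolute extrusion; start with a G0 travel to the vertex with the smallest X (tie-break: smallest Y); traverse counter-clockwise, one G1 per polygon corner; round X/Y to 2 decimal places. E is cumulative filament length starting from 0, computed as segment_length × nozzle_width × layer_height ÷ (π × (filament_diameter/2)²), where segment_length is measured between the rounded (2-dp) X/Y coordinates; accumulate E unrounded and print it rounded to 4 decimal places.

G0 X-9.50 Y0.00 Z11.50
G1 X-6.72 Y-6.72 E0.1209
G1 X0.00 Y-9.50 E0.2419
G1 X6.72 Y-6.72 E0.3628
G1 X9.50 Y0.00 E0.4838
G1 X6.72 Y6.72 E0.6047
G1 X0.00 Y9.50 E0.7256
G1 X-6.72 Y6.72 E0.8466
G1 X-9.50 Y0.00 E0.9675

At z = 11.5 mm: the r=9.5 cylinder contributes a regular 8-gon of circumradius 9.5. The outline is a single polygon with 8 vertices. Extrusion per mm of travel: 0.4 × 0.1 / (π × 0.875²) = 0.016630. Accumulating E over each segment gives final E = 0.9675.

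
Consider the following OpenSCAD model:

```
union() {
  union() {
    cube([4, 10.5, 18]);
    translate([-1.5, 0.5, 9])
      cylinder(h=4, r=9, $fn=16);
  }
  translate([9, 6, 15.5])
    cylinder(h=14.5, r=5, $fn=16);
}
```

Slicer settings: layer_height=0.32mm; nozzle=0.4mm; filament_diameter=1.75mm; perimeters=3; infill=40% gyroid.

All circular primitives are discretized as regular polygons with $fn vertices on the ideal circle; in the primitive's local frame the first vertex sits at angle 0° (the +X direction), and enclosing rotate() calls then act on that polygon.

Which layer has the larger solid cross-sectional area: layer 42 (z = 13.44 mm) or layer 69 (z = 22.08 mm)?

layer 69 (z = 22.08 mm)

Layer 42 (z = 13.44): the cube (footprint 4×10.5) is included at this height (area 42.00 mm²); the cylinder at (-1.5, 0.5) does not reach this height (z outside [9, 13]); Combining (union): only the 4×10.5 cube is present, so the union is just that shape — area = 42.00 mm²; the cylinder at (9, 6) is not intersected at this z (z outside [15.5, 30]); Taking the union: only that combined region is present, so the union is just that shape — area = 42.00 mm². So its area = 42.00 mm². Layer 69 (z = 22.08): the cube is not intersected at this z (z outside [0, 18]); the cylinder at (-1.5, 0.5) does not reach this height (z outside [9, 13]); Taking the union: nothing is present at this height; the r=5 cylinder at (9, 6) contributes a regular 16-gon of circumradius 5 (area = (16/2)·5.000²·sin(360°/16) = 76.54 mm²); Combining (union): only the r=5 cylinder at (9, 6) is present, so the union is just that shape — area = 76.54 mm². So its area = 76.54 mm². Layer 69 is larger (76.54 vs 42.00 mm²).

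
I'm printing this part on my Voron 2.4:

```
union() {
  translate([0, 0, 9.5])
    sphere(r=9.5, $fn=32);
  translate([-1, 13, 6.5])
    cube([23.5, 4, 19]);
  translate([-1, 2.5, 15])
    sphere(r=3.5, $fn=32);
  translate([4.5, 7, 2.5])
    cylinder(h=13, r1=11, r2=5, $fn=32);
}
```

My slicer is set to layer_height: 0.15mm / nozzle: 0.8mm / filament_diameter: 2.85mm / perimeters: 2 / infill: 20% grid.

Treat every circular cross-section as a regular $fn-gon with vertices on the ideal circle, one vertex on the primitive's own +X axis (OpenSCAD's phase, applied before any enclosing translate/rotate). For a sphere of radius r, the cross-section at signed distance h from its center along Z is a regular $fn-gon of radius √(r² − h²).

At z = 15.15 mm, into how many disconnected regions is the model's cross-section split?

At z = 15.15 mm: the sphere: section is a regular 32-gon, circumradius = √(r²−h²) = √(9.5²−5.65²) = 7.637; the cube at (-1, 13) (footprint 23.5×4) is included at this height; the r=3.5 sphere at (-1, 2.5) slices to a regular 32-gon of circumradius 3.497 (√(r²−h²) with h=0.15 from center); the cone at (4.5, 7): at t=0.973 of its height the radius interpolates to r₁+(r₂−r₁)t = 5.162, giving a regular 32-gon of that circumradius; Merging all regions: the regions partially overlap (shared area 67.00 mm²), so overlapping operands fuse into one piece — 2 connected regions. The result has 2 disconnected regions.

2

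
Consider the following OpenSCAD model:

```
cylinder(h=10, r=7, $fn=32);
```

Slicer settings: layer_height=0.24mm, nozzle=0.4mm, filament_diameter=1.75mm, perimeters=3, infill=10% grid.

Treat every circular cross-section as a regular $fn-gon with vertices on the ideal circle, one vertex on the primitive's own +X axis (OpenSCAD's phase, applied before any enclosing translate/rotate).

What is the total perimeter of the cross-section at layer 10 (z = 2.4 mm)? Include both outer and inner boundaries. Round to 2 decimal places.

At z = 2.4 mm: the r=7 cylinder gives a regular 32-gon of circumradius 7 (constant along its height) (perimeter = 2·32·7.000·sin(180°/32) = 43.91 mm). Overall, the cross-section is a single solid region. Total boundary length (outer) = 43.91 mm.

43.91 mm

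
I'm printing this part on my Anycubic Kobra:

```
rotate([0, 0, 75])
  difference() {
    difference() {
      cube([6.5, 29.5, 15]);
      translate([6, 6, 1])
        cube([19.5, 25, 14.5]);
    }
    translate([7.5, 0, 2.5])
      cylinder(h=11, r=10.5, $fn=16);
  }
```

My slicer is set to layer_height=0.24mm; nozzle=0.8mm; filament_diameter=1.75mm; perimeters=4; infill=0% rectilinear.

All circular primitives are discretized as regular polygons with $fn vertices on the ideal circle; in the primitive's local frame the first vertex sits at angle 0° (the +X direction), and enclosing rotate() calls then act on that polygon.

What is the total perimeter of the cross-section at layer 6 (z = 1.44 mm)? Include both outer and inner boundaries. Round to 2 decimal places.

At z = 1.44 mm: the cube is present — its section is the full 6.5×29.5 rectangle (perimeter 72.00 mm); the 19.5×25 cube at (6, 6) contributes its full rectangle (perimeter 89.00 mm); After the difference (first − rest): starting from the 6.5×29.5 cube, the 19.5×25 cube at (6, 6) partially overlaps it — only the 11.75 mm² overlap (of its 487.50 mm²) is removed, clipping the outline — boundary = 72.00 mm; the cylinder at (7.5, 0) does not reach this height (z outside [2.5, 13.5]); Subtracting the remaining from the first: none of the subtracted shapes is present at this height, so the result so far is unchanged — boundary = 72.00 mm; (whole slice rotated 75° about Z — lengths, areas and connectivity unchanged). Overall, the cross-section is a single solid region. Total boundary length (outer) = 72.00 mm.

72.00 mm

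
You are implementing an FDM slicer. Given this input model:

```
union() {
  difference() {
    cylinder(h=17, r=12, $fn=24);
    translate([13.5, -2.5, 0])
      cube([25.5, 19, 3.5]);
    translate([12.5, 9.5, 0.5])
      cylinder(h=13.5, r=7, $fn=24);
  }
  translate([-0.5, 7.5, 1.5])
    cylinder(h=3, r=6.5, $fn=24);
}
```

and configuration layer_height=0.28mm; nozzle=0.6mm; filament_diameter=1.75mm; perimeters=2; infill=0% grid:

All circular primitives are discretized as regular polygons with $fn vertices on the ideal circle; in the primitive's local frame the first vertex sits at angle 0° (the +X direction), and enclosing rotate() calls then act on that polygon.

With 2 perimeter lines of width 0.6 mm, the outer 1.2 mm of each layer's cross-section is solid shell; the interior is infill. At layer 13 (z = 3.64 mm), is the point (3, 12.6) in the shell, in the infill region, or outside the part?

shell

At z = 3.64 mm: the r=12 cylinder gives a regular 24-gon of circumradius 12 (constant along its height); the cube at (13.5, -2.5) does not reach this height (z outside [0, 3.5]); the cylinder at (12.5, 9.5): section is a regular 24-gon, circumradius r=7; Subtracting the remaining from the first: starting from the r=12 cylinder, the r=7 cylinder at (12.5, 9.5) partially overlaps it — only the 21.79 mm² overlap (of its 152.19 mm²) is removed, clipping the outline — 1 connected region; the cylinder at (-0.5, 7.5): section is a regular 24-gon, circumradius r=6.5; Merging all regions: the regions partially overlap (shared area 113.20 mm²), so overlapping operands fuse into one piece — 1 connected region. Overall, the cross-section is a single solid region. The nearest boundary edge runs (2.75, 13.13)→(4.10, 12.10); distance from the point to it = 0.27 mm. The point is inside the cross-section, 0.27 mm from the nearest boundary — within the 1.2 mm shell band (2 × 0.6).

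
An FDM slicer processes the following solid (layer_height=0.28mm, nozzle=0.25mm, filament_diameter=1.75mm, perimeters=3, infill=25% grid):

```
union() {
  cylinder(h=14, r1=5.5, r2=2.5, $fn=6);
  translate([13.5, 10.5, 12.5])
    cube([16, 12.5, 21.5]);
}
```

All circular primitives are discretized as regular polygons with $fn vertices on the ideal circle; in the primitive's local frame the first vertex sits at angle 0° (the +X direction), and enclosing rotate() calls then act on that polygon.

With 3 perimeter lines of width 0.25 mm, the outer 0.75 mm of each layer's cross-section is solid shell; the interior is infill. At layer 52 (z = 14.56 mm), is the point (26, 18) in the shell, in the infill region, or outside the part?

infill

At z = 14.56 mm: the cone is absent (z outside [0, 14]); the 16×12.5 cube at (13.5, 10.5) contributes its full rectangle; Merging all regions: only the 16×12.5 cube at (13.5, 10.5) is present, so the union is just that shape — 1 connected region. Overall, the cross-section is a single solid region. The nearest boundary edge runs (29.50, 10.50)→(29.50, 23.00); distance from the point to it = 3.50 mm. The point is inside the cross-section and 3.50 mm from the nearest boundary — more than the 0.75 mm shell width (3 × 0.25), so it's in the infill interior.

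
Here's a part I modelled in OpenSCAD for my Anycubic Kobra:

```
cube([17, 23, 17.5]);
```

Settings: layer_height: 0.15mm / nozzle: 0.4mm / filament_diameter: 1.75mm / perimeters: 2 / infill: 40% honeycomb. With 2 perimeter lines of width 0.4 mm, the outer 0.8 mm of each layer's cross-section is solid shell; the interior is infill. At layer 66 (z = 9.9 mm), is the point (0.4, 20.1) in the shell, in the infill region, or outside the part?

shell

At z = 9.9 mm: the cube is present — its section is the full 17×23 rectangle. Overall, the cross-section is a single solid region. The nearest boundary edge runs (0.00, 23.00)→(0.00, 0.00); distance from the point to it = 0.40 mm. The point is inside the cross-section, 0.40 mm from the nearest boundary — within the 0.8 mm shell band (2 × 0.4).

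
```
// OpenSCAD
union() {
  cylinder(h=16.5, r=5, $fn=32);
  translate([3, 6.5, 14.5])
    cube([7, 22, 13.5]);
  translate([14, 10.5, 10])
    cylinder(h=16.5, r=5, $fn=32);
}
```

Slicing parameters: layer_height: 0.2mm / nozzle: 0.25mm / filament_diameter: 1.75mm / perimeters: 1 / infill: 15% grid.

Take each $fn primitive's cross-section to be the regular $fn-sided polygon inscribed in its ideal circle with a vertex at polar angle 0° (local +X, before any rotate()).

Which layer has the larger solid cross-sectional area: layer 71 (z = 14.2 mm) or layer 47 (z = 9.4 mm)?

Layer 71 (z = 14.2): the r=5 cylinder contributes a regular 32-gon of circumradius 5 (area = (32/2)·5.000²·sin(360°/32) = 78.04 mm²); the cube at (3, 6.5) is absent (z outside [14.5, 28]); the cylinder at (14, 10.5): section is a regular 32-gon, circumradius r=5 (area = (32/2)·5.000²·sin(360°/32) = 78.04 mm²); Combining (union): the 2 present regions are separate (no shared area or edge), so areas and boundary lengths simply add and each stays a separate island — area = 156.07 mm². So its area = 156.07 mm². Layer 47 (z = 9.4): the r=5 cylinder gives a regular 32-gon of circumradius 5 (constant along its height) (area = (32/2)·5.000²·sin(360°/32) = 78.04 mm²); the cube at (3, 6.5) does not reach this height (z outside [14.5, 28]); the cylinder at (14, 10.5) does not reach this height (z outside [10, 26.5]); Merging all regions: only the r=5 cylinder is present, so the union is just that shape — area = 78.04 mm². So its area = 78.04 mm². Layer 71 is larger (156.07 vs 78.04 mm²).

layer 71 (z = 14.2 mm)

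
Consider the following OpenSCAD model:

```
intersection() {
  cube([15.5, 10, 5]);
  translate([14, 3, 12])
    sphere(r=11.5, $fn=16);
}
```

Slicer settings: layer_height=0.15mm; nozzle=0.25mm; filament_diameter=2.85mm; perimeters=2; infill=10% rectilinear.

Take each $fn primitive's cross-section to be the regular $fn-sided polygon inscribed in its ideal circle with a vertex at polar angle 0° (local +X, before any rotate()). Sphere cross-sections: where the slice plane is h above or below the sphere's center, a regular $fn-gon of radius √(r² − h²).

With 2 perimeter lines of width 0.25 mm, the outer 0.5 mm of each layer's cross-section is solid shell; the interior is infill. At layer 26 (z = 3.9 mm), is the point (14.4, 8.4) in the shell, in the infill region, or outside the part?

infill

At z = 3.9 mm: the 15.5×10 cube contributes its full rectangle; the r=11.5 sphere at (14, 3) slices to a regular 16-gon of circumradius 8.163 (√(r²−h²) with h=8.1 from center); Taking the intersection: the r=11.5 sphere at (14, 3) partially overlaps the 15.5×10 cube; clipping to the common part keeps 86.72 mm² — 1 connected region. Overall, the cross-section is a single solid region. The nearest boundary edge runs (15.50, 10.00)→(15.50, 0.00); distance from the point to it = 1.10 mm. The point is inside the cross-section and 1.10 mm from the nearest boundary — more than the 0.5 mm shell width (2 × 0.25), so it's in the infill interior.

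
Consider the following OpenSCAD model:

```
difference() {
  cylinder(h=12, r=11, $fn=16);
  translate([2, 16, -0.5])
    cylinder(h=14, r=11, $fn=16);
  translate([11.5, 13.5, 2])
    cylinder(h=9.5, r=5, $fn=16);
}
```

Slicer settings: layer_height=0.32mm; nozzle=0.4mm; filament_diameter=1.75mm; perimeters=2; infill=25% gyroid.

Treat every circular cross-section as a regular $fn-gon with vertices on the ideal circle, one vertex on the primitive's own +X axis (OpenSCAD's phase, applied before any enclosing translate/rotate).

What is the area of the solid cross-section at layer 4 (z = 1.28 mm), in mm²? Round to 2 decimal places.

314.54 mm²

At z = 1.28 mm: the cylinder: section is a regular 16-gon, circumradius r=11 (area = (16/2)·11.000²·sin(360°/16) = 370.44 mm²); the r=11 cylinder at (2, 16) contributes a regular 16-gon of circumradius 11 (area = (16/2)·11.000²·sin(360°/16) = 370.44 mm²); the cylinder at (11.5, 13.5) does not reach this height (z outside [2, 11.5]); Subtracting the remaining from the first: starting from the r=11 cylinder (370.44 mm²), the r=11 cylinder at (2, 16) partially overlaps it — only the 55.90 mm² overlap (of its 370.44 mm²) is removed, clipping the outline — area = 314.54 mm². Overall, the cross-section is a single solid region. Net area = 314.54 mm².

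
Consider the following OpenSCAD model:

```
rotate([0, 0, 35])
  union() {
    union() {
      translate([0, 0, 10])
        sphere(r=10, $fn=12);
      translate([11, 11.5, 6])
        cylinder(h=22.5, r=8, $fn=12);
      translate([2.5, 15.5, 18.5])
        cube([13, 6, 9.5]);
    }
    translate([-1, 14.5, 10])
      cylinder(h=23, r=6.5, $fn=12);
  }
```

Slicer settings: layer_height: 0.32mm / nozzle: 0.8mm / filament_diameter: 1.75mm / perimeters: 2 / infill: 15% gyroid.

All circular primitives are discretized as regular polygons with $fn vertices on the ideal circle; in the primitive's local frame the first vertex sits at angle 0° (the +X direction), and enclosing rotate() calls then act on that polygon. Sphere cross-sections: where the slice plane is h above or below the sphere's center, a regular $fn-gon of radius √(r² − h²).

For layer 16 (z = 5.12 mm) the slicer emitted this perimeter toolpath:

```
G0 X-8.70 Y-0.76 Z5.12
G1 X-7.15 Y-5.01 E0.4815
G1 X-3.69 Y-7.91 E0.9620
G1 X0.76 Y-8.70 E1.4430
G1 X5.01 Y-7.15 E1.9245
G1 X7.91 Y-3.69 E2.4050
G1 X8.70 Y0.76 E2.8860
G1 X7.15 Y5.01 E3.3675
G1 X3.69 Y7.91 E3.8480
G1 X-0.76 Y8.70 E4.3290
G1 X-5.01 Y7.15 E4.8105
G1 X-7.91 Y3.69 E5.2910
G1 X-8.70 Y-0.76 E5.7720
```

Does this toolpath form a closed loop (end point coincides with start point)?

yes

Start point (G0): (-8.70, -0.76). End point (last G1): the path returns to the start — closed.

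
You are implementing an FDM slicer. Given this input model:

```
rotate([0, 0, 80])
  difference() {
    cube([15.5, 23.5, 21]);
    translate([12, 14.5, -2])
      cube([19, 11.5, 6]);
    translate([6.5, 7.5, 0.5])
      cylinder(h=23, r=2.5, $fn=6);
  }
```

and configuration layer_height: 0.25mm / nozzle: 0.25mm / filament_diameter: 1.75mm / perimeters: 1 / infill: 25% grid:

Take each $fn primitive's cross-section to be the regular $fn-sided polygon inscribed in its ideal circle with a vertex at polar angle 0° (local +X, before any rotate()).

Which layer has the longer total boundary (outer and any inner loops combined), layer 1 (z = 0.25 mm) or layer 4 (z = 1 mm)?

layer 4 (z = 1 mm)

Layer 1 (z = 0.25): the 15.5×23.5 cube contributes its full rectangle (perimeter 78.00 mm); the cube at (12, 14.5) is present — its section is the full 19×11.5 rectangle (perimeter 61.00 mm); the cylinder at (6.5, 7.5) is absent (z outside [0.5, 23.5]); After the difference (first − rest): starting from the 15.5×23.5 cube, the 19×11.5 cube at (12, 14.5) partially overlaps it — only the 31.50 mm² overlap (of its 218.50 mm²) is removed, clipping the outline — boundary = 78.00 mm; (rotated 80° about Z; rotation is an isometry so areas/perimeters/island counts are preserved). So its perimeter = 78.00 mm. Layer 4 (z = 1): the cube (footprint 15.5×23.5) is included at this height (perimeter 78.00 mm); the cube at (12, 14.5) is present — its section is the full 19×11.5 rectangle (perimeter 61.00 mm); the r=2.5 cylinder at (6.5, 7.5) gives a regular 6-gon of circumradius 2.5 (constant along its height) (perimeter = 2·6·2.500·sin(180°/6) = 15.00 mm); Taking the first minus the rest: starting from the 15.5×23.5 cube, the 19×11.5 cube at (12, 14.5) partially overlaps it — only the 31.50 mm² overlap (of its 218.50 mm²) is removed, clipping the outline; the r=2.5 cylinder at (6.5, 7.5) lies wholly inside it (removes its full 16.24 mm² and its 15.00 mm outline becomes a hole wall) — boundary (outer + 1 inner loop) = 93.00 mm; (rotated 80° about Z; rotation is an isometry so areas/perimeters/island counts are preserved). So its perimeter = 93.00 mm. Layer 4 is larger (93.00 vs 78.00 mm).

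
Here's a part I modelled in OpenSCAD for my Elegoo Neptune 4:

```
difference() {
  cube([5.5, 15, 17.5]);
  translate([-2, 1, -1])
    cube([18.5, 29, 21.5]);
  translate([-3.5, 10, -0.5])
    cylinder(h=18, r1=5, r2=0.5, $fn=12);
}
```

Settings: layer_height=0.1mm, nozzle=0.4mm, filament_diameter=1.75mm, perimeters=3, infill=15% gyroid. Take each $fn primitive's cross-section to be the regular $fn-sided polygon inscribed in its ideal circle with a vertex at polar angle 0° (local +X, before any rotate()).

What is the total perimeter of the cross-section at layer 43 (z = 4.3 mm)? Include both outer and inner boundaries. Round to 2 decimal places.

At z = 4.3 mm: the 5.5×15 cube contributes its full rectangle (perimeter 41.00 mm); the cube at (-2, 1) (footprint 18.5×29) is included at this height (perimeter 95.00 mm); the cone at (-3.5, 10) (r1=5→r2=0.5) has section circumradius 3.800 here — a regular 12-gon (perimeter = 2·12·3.800·sin(180°/12) = 23.60 mm); Taking the first minus the rest: starting from the 5.5×15 cube, the 18.5×29 cube at (-2, 1) partially overlaps it — only the 77.00 mm² overlap (of its 536.50 mm²) is removed, clipping the outline; the cone at (-3.5, 10) misses the remaining region (no effect) — boundary = 13.00 mm. Overall, the cross-section is a single solid region. Total boundary length (outer) = 13.00 mm.

13.00 mm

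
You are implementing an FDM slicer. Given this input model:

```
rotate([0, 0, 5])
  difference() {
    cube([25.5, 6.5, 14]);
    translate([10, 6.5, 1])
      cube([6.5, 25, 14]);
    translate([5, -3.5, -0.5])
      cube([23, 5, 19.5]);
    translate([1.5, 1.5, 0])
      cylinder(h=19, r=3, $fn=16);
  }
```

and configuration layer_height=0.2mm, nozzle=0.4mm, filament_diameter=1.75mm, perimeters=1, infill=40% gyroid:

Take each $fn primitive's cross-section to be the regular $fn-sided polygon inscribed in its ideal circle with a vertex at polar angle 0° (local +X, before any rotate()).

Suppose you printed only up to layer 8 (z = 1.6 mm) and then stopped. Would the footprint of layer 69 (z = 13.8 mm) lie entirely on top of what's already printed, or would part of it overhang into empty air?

entirely on top

Compare the two slices. At z = 1.6: the 25.5×6.5 cube contributes its full rectangle (area 165.75 mm²); the 6.5×25 cube at (10, 6.5) contributes its full rectangle (area 162.50 mm²); the cube at (5, -3.5) is present — its section is the full 23×5 rectangle (area 115.00 mm²); the r=3 cylinder at (1.5, 1.5) gives a regular 16-gon of circumradius 3 (constant along its height) (area = (16/2)·3.000²·sin(360°/16) = 27.55 mm²); Taking the first minus the rest: starting from the 25.5×6.5 cube (165.75 mm²), the 6.5×25 cube at (10, 6.5) misses the remaining region (no effect); the 23×5 cube at (5, -3.5) partially overlaps it — only the 30.75 mm² overlap (of its 115.00 mm²) is removed, clipping the outline; the r=3 cylinder at (1.5, 1.5) partially overlaps it — only the 17.63 mm² overlap (of its 27.55 mm²) is removed, clipping the outline — area = 117.37 mm²; (whole slice rotated 5° about Z — lengths, areas and connectivity unchanged). At z = 13.8: the cube (footprint 25.5×6.5) is included at this height (area 165.75 mm²); the 6.5×25 cube at (10, 6.5) contributes its full rectangle (area 162.50 mm²); the cube at (5, -3.5) (footprint 23×5) is included at this height (area 115.00 mm²); the cylinder at (1.5, 1.5): section is a regular 16-gon, circumradius r=3 (area = (16/2)·3.000²·sin(360°/16) = 27.55 mm²); Subtracting the remaining from the first: starting from the 25.5×6.5 cube (165.75 mm²), the 6.5×25 cube at (10, 6.5) misses the remaining region (no effect); the 23×5 cube at (5, -3.5) partially overlaps it — only the 30.75 mm² overlap (of its 115.00 mm²) is removed, clipping the outline; the r=3 cylinder at (1.5, 1.5) partially overlaps it — only the 17.63 mm² overlap (of its 27.55 mm²) is removed, clipping the outline — area = 117.37 mm²; (whole slice rotated 5° about Z — lengths, areas and connectivity unchanged). Checking containment: the cross-section at z = 13.8 is a subset of the cross-section at z = 1.6.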